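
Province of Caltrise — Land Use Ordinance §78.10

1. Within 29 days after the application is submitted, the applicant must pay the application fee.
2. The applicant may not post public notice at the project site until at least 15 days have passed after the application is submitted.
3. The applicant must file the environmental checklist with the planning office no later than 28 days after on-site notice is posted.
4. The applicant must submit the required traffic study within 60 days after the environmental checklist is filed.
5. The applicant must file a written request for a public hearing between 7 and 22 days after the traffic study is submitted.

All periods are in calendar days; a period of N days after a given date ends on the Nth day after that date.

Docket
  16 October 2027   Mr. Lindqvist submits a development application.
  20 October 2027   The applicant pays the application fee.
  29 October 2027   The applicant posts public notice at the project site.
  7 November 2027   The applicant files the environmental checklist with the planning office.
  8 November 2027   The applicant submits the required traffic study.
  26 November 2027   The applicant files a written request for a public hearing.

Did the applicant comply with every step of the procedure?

Step 1 — counting 29 days from 16 October 2027 (when the application is submitted) gives a deadline of 14 November 2027; 20 October 2027 is within that limit.
Step 2 — must wait 15 days from 16 October 2027 (when the application is submitted), so not before 31 October 2027; acted on 29 October 2027, 2 days prematurely.
The procedure was therefore not followed at step 2.

No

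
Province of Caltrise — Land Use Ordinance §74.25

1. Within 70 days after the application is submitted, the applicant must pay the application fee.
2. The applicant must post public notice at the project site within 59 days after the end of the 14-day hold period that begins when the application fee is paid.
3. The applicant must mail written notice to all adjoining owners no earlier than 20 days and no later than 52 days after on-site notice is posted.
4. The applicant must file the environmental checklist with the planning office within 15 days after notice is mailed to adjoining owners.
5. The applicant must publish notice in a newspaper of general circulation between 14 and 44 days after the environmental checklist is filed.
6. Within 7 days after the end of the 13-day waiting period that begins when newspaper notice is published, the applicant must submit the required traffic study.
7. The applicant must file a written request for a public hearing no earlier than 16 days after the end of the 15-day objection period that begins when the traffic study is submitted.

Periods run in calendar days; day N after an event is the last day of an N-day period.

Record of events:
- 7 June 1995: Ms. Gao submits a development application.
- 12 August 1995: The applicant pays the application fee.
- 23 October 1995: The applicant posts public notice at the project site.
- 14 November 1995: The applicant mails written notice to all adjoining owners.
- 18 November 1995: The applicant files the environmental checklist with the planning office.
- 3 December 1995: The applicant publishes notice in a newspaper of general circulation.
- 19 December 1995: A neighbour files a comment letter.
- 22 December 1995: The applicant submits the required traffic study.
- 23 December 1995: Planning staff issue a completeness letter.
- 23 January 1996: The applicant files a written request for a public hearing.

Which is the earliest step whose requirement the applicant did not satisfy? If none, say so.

None — every step was satisfied

(1) due by 7 June 1995 + 70 days = 16 August 1995; done 12 August 1995 — timely.
(2) due by 26 August 1995 + 59 days = 24 October 1995; completed 23 October 1995, before the deadline.
(3) the permitted window runs from 23 October 1995 + 20 = 12 November 1995 to 23 October 1995 + 52 = 14 December 1995; done 14 November 1995 — within the window.
(4) due by 14 November 1995 + 15 days = 29 November 1995; 18 November 1995 is within that limit.
(5) the permitted window runs from 18 November 1995 + 14 = 2 December 1995 to 18 November 1995 + 44 = 1 January 1996; done 3 December 1995 — within the window.
(6) due by 16 December 1995 + 7 days = 23 December 1995; completed 22 December 1995, before the deadline.
(7) permitted from 6 January 1996 + 16 days = 22 January 1996 onward; 23 January 1996 is on or after that date.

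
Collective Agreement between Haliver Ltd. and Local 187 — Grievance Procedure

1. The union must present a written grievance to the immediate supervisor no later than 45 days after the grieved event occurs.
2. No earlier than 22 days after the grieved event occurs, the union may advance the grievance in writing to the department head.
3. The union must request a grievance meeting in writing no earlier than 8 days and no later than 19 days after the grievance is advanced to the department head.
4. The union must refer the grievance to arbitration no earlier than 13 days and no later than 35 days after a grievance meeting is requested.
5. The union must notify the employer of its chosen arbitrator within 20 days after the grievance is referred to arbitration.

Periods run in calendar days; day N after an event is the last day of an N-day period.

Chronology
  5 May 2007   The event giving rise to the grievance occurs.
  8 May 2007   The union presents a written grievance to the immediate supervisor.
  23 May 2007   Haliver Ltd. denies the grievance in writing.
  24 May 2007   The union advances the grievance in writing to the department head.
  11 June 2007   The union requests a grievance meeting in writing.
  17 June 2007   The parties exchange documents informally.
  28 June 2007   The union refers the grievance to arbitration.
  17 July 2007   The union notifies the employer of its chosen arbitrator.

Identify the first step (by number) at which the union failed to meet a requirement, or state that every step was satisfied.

Step 1 — counting 45 days from 5 May 2007 (when the grieved event occurs) gives a deadline of 19 June 2007; completed 8 May 2007, before the deadline.
Step 2 — must wait 22 days from 5 May 2007 (when the grieved event occurs), so not before 27 May 2007; done 24 May 2007 — 3 days too early.
The procedure was therefore not followed at step 2.

Step 2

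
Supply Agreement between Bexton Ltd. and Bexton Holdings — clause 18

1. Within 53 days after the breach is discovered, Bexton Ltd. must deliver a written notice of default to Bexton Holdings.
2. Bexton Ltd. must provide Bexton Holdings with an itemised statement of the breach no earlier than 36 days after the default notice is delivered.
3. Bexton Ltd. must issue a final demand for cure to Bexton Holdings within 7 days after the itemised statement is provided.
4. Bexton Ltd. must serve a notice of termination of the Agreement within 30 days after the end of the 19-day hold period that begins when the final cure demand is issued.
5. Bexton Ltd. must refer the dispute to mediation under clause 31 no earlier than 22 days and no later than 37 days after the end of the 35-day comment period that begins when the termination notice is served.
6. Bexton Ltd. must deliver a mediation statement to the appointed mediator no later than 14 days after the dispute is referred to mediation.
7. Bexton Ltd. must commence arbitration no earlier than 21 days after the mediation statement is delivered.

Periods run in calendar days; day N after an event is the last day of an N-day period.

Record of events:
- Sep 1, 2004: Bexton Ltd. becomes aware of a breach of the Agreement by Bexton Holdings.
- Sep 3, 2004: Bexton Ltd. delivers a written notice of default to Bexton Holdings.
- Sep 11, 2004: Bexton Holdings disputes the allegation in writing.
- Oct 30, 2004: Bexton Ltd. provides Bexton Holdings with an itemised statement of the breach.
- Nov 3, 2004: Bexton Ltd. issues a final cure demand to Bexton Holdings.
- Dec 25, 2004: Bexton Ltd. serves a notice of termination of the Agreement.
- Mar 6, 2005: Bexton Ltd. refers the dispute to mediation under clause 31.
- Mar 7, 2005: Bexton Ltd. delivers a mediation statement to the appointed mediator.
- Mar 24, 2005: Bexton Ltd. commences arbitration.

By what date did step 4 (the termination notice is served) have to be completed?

Dec 22, 2004

The final cure demand is issued on Nov 3, 2004; the 19-day hold period therefore ends Nov 22, 2004, and step 4 runs from that date. 30 days after Nov 22, 2004 is Dec 22, 2004.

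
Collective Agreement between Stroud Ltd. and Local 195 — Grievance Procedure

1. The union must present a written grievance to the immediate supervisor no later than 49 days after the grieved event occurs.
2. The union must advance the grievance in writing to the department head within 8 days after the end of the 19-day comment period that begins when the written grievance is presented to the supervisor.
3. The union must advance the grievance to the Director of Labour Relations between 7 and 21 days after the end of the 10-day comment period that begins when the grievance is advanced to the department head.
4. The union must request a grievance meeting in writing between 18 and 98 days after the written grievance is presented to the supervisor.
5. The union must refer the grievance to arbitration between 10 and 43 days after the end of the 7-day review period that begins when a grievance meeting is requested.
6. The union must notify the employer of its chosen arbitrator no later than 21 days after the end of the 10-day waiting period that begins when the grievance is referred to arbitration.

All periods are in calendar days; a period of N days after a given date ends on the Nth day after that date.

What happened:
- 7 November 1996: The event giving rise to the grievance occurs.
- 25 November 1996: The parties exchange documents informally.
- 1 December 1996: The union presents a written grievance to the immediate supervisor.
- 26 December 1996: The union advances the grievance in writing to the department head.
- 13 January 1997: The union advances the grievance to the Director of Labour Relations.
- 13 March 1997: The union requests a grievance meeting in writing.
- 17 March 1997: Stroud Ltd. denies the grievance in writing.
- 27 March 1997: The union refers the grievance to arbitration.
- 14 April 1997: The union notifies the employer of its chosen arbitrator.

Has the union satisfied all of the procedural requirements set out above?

Step 1 — counting 49 days from 7 November 1996 (when the grieved event occurs) gives a deadline of 26 December 1996; completed 1 December 1996, before the deadline.
Step 2 — counting 8 days from 20 December 1996 (end of the 19-day comment period, which began when the written grievance is presented to the supervisor on 1 December 1996) gives a deadline of 28 December 1996; 26 December 1996 is within that limit.
Step 3 — 7 and 21 days from 5 January 1997 (end of the 10-day comment period, which began when the grievance is advanced to the department head on 26 December 1996) are 12 January 1997 and 26 January 1997 respectively; done 13 January 1997 — within the window.
Step 4 — 18 and 98 days from 1 December 1996 (when the written grievance is presented to the supervisor) are 19 December 1996 and 9 March 1997 respectively; done 13 March 1997 — 4 days after the window closed.

No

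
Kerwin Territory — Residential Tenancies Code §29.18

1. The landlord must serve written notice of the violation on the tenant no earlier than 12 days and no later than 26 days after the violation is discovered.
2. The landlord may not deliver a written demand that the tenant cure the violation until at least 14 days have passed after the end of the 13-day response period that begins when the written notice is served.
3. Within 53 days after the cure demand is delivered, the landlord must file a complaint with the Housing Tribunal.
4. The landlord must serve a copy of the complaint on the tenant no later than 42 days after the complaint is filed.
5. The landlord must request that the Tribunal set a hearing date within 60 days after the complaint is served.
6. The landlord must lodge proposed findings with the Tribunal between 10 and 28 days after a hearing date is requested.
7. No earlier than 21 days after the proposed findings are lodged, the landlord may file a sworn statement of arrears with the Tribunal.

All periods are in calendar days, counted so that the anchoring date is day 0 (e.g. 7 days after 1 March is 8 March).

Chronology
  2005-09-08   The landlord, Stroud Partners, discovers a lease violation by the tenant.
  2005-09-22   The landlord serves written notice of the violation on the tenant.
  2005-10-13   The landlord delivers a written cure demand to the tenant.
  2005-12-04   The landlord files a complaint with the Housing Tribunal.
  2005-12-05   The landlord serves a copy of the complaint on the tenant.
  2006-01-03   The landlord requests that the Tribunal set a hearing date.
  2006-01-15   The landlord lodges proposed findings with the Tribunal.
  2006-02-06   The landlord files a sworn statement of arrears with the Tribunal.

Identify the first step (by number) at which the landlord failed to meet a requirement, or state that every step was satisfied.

Step 2

Step 1: the window is 12–26 days after 2005-09-08 (when the violation is discovered), so 2005-09-20 through 2005-10-04; 2005-09-22 falls inside that range.
Step 2: the earliest permitted date is 14 days after 2005-10-05 (end of the 13-day response period, which began when the written notice is served on 2005-09-22), i.e. 2005-10-19; acted on 2005-10-13, 6 days prematurely.
The analysis stops there.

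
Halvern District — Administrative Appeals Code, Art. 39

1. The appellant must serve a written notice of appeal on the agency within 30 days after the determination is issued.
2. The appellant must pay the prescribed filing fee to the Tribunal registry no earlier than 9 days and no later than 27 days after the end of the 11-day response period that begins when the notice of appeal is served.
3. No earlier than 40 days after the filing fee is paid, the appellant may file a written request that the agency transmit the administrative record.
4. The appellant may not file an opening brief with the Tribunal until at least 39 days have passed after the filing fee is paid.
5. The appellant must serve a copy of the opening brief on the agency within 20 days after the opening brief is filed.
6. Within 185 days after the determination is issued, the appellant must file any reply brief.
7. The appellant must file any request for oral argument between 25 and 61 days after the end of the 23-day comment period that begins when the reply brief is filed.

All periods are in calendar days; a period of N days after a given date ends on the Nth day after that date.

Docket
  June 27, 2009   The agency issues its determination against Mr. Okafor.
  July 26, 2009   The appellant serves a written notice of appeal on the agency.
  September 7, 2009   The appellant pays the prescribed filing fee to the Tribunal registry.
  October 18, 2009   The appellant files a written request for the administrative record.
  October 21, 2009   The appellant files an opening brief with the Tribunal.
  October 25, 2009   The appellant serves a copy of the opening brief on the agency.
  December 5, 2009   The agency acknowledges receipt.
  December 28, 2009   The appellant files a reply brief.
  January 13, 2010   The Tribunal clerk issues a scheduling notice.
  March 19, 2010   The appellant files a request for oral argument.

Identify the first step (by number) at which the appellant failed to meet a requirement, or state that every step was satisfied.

Step 2

Step 1: 30 days after June 27, 2009 (when the determination is issued) is July 27, 2009; done July 26, 2009 — timely.
Step 2: the window is 9–27 days after August 6, 2009 (end of the 11-day response period, which began when the notice of appeal is served on July 26, 2009), so August 15, 2009 through September 2, 2009; September 7, 2009 is 5 days past the end of the window.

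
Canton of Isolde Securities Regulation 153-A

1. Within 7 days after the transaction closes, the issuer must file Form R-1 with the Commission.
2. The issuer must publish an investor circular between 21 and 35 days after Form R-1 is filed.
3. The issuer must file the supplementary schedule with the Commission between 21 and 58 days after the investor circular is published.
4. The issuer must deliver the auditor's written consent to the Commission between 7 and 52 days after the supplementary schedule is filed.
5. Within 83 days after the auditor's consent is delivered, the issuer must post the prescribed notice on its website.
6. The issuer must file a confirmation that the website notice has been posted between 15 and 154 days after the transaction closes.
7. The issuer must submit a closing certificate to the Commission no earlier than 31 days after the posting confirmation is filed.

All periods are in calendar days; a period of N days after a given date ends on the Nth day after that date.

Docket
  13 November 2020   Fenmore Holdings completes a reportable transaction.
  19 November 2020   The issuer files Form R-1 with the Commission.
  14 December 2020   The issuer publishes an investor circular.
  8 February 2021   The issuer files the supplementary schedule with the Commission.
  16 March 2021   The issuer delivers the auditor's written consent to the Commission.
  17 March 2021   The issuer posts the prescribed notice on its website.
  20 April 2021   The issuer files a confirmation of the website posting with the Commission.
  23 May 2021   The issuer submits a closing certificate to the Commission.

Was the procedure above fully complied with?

Step 1: 7 days after 13 November 2020 (when the transaction closes) is 20 November 2020; 19 November 2020 is within that limit.
Step 2: the window is 21–35 days after 19 November 2020 (when Form R-1 is filed), so 10 December 2020 through 24 December 2020; 14 December 2020 falls inside that range.
Step 3: the window is 21–58 days after 14 December 2020 (when the investor circular is published), so 4 January 2021 through 10 February 2021; done 8 February 2021 — within the window.
Step 4: the window is 7–52 days after 8 February 2021 (when the supplementary schedule is filed), so 15 February 2021 through 1 April 2021; done 16 March 2021, which is between those dates.
Step 5: 83 days after 16 March 2021 (when the auditor's consent is delivered) is 7 June 2021; completed 17 March 2021, before the deadline.
Step 6: the window is 15–154 days after 13 November 2020 (when the transaction closes), so 28 November 2020 through 16 April 2021; done 20 April 2021 — 4 days after the window closed.
No need to go further; step 6 was not satisfied.

No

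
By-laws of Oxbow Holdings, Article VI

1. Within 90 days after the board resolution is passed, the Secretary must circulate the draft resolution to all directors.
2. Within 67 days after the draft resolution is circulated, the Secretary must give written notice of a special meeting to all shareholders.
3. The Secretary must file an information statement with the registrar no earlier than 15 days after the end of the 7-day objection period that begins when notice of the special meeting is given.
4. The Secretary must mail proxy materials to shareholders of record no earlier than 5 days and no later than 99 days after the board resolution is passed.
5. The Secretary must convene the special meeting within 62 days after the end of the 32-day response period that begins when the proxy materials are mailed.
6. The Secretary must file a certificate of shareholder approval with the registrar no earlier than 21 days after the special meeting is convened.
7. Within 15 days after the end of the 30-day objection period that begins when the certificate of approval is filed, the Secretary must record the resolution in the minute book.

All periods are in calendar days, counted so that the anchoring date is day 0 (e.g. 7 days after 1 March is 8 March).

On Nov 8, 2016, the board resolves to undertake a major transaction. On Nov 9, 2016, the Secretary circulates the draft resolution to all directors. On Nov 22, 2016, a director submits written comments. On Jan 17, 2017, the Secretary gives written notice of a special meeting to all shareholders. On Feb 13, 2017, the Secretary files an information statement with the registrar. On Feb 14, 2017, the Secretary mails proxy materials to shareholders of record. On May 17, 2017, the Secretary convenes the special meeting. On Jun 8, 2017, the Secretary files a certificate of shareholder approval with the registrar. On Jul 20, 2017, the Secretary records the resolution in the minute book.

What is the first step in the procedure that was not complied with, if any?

Step 1: 90 days after Nov 8, 2016 (when the board resolution is passed) is Feb 6, 2017; done Nov 9, 2016 — timely.
Step 2: 67 days after Nov 9, 2016 (when the draft resolution is circulated) is Jan 15, 2017; not done until Jan 17, 2017, 2 days after the deadline.
No need to go further; step 2 was not satisfied.

Step 2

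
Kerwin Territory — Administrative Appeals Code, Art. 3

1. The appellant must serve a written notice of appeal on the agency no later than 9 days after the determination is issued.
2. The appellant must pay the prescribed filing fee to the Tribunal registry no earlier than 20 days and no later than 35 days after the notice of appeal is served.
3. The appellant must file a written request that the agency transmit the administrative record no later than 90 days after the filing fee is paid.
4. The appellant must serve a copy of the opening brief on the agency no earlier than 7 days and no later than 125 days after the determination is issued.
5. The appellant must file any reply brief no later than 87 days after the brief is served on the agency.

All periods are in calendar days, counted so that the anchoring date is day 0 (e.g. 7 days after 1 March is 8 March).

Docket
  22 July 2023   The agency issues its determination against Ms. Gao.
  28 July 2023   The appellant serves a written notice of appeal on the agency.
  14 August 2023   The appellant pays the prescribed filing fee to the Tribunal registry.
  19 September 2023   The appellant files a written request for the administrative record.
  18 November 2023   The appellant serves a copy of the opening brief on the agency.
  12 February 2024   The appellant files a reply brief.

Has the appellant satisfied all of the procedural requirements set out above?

Step 1 — counting 9 days from 22 July 2023 (when the determination is issued) gives a deadline of 31 July 2023; done 28 July 2023 — timely.
Step 2 — 20 and 35 days from 28 July 2023 (when the notice of appeal is served) are 17 August 2023 and 1 September 2023 respectively; done 14 August 2023 — 3 days before the window opened.

No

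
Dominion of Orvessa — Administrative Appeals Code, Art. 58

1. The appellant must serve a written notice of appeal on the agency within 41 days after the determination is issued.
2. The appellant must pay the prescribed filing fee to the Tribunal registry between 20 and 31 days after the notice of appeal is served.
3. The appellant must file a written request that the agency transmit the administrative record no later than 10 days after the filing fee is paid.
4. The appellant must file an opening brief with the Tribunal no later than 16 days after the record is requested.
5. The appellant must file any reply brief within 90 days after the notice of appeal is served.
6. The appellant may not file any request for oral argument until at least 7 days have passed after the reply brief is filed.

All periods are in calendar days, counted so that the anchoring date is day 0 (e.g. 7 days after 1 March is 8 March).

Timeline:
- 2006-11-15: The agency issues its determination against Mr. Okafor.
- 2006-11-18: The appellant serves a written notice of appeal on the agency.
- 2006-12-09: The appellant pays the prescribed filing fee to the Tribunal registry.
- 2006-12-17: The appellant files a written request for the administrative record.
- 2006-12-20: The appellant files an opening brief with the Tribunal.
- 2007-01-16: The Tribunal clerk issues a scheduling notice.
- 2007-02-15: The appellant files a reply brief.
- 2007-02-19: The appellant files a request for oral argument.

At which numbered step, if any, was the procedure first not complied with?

Step 6

(1) due by 2006-11-15 + 41 days = 2006-12-26; completed 2006-11-18, before the deadline.
(2) the permitted window runs from 2006-11-18 + 20 = 2006-12-08 to 2006-11-18 + 31 = 2006-12-19; 2006-12-09 falls inside that range.
(3) due by 2006-12-09 + 10 days = 2006-12-19; 2006-12-17 is within that limit.
(4) due by 2006-12-17 + 16 days = 2007-01-02; done 2006-12-20 — timely.
(5) due by 2006-11-18 + 90 days = 2007-02-16; done 2007-02-15 — timely.
(6) permitted from 2007-02-15 + 7 days = 2007-02-22 onward; 2007-02-19 is 3 days before the earliest permitted date.
No need to go further; step 6 was not satisfied.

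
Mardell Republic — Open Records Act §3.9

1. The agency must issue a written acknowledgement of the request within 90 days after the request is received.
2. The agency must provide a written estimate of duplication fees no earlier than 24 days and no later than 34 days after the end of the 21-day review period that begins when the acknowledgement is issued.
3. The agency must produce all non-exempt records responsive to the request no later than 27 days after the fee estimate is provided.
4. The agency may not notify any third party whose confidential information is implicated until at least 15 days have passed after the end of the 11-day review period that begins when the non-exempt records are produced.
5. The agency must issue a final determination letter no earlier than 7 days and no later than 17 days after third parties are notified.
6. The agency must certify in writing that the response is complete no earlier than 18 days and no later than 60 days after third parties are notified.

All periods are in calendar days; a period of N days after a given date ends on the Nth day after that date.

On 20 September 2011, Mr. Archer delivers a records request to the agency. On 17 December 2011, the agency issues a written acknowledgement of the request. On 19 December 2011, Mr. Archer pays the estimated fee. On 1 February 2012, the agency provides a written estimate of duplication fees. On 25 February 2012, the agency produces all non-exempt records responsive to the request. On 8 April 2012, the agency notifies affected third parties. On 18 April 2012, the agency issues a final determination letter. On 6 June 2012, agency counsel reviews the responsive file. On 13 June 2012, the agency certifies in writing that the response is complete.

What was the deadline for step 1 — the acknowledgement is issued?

19 December 2011

Step 1 runs from 20 September 2011, when the request is received. 90 days after 20 September 2011 is 19 December 2011.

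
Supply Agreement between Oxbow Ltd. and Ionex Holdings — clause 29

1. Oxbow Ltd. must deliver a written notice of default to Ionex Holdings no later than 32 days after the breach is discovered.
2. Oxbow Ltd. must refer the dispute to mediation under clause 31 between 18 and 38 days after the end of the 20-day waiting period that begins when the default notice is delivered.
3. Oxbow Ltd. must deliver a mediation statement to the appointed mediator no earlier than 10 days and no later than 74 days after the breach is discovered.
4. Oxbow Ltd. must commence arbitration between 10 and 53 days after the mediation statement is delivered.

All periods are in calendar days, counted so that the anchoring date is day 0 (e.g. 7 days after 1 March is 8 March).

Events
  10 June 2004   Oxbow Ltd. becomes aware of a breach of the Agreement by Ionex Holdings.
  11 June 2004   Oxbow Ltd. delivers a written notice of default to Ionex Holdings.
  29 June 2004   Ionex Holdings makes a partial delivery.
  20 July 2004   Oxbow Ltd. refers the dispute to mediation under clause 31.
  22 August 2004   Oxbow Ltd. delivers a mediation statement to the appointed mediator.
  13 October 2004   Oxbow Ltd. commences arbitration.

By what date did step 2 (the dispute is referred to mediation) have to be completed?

8 August 2004

The default notice is delivered on 11 June 2004; the 20-day waiting period therefore ends 1 July 2004, and step 2 runs from that date. The window is 18–38 days after 1 July 2004; it closes on 8 August 2004.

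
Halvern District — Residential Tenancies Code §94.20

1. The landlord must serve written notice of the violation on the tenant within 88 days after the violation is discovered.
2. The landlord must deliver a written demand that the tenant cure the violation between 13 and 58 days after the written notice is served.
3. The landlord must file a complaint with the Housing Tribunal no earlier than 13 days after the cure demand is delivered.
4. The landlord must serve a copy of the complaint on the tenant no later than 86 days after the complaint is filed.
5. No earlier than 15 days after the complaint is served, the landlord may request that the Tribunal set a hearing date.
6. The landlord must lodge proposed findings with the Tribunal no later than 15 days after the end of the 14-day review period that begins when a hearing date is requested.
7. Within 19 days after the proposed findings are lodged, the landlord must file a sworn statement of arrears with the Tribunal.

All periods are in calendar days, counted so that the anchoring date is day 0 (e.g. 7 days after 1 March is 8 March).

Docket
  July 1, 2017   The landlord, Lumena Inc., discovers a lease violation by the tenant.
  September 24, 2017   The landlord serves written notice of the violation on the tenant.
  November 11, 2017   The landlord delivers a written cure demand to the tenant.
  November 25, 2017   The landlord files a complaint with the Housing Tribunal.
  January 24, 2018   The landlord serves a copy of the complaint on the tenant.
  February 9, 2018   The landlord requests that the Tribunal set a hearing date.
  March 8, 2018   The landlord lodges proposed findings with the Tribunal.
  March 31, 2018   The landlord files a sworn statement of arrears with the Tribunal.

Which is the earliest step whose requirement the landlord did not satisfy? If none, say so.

Step 7

Step 1 — counting 88 days from July 1, 2017 (when the violation is discovered) gives a deadline of September 27, 2017; September 24, 2017 is within that limit.
Step 2 — 13 and 58 days from September 24, 2017 (when the written notice is served) are October 7, 2017 and November 21, 2017 respectively; done November 11, 2017 — within the window.
Step 3 — must wait 13 days from November 11, 2017 (when the cure demand is delivered), so not before November 24, 2017; November 25, 2017 is on or after that date.
Step 4 — counting 86 days from November 25, 2017 (when the complaint is filed) gives a deadline of February 19, 2018; January 24, 2018 is within that limit.
Step 5 — must wait 15 days from January 24, 2018 (when the complaint is served), so not before February 8, 2018; February 9, 2018 is on or after that date.
Step 6 — counting 15 days from February 23, 2018 (end of the 14-day review period, which began when a hearing date is requested on February 9, 2018) gives a deadline of March 10, 2018; done March 8, 2018 — timely.
Step 7 — counting 19 days from March 8, 2018 (when the proposed findings are lodged) gives a deadline of March 27, 2018; March 31, 2018 misses that deadline by 4 days.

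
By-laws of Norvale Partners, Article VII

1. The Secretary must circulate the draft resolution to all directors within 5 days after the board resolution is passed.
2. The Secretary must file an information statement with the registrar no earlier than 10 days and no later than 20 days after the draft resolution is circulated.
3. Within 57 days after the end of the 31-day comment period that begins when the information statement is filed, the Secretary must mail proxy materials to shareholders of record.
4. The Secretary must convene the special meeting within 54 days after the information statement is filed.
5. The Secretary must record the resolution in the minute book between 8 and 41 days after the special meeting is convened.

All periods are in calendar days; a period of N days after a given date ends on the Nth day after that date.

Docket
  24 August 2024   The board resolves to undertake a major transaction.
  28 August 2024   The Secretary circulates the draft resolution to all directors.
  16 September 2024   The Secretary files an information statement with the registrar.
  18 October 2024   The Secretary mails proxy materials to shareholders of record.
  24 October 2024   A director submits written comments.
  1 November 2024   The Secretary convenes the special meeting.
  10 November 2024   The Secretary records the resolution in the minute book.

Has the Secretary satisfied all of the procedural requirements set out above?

Step 1: 5 days after 24 August 2024 (when the board resolution is passed) is 29 August 2024; done 28 August 2024 — timely.
Step 2: the window is 10–20 days after 28 August 2024 (when the draft resolution is circulated), so 7 September 2024 through 17 September 2024; 16 September 2024 falls inside that range.
Step 3: 57 days after 17 October 2024 (end of the 31-day comment period, which began when the information statement is filed on 16 September 2024) is 13 December 2024; completed 18 October 2024, before the deadline.
Step 4: 54 days after 16 September 2024 (when the information statement is filed) is 9 November 2024; completed 1 November 2024, before the deadline.
Step 5: the window is 8–41 days after 1 November 2024 (when the special meeting is convened), so 9 November 2024 through 12 December 2024; done 10 November 2024, which is between those dates.

Yes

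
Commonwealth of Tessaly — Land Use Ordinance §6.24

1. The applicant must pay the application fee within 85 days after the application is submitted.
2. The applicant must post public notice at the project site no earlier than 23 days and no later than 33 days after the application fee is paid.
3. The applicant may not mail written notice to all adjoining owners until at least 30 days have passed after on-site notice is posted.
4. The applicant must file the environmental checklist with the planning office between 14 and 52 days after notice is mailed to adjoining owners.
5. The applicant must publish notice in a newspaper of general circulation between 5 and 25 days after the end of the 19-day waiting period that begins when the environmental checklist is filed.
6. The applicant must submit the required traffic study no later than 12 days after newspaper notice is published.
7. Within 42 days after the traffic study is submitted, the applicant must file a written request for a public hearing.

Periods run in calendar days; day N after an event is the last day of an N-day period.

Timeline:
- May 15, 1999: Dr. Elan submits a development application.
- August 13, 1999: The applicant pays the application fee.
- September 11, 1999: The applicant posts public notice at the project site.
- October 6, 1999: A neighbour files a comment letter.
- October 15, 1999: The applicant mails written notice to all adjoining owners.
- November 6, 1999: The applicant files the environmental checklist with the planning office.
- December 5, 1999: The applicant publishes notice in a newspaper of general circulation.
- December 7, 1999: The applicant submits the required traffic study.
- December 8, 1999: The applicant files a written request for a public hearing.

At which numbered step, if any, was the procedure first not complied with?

Step 1

Step 1: 85 days after May 15, 1999 (when the application is submitted) is August 8, 1999; not done until August 13, 1999, 5 days after the deadline.
No need to go further; step 1 was not satisfied.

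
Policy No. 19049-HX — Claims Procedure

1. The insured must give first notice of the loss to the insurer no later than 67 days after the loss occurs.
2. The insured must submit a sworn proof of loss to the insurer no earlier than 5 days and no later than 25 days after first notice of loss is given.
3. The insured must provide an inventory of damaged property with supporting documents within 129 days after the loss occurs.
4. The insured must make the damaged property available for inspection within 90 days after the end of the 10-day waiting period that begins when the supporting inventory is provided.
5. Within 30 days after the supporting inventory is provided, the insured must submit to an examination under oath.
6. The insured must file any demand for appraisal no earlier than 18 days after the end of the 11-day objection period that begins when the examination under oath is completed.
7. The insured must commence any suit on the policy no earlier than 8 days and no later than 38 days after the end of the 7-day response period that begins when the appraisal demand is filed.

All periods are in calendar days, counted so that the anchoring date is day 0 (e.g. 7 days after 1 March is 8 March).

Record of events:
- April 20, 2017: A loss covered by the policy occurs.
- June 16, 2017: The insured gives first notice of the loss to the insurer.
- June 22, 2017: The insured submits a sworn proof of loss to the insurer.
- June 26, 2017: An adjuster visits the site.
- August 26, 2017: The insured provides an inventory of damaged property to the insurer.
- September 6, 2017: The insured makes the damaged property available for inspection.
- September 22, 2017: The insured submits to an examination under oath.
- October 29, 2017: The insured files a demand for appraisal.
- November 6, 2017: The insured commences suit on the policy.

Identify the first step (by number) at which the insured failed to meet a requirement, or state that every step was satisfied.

Step 7

(1) due by April 20, 2017 + 67 days = June 26, 2017; done June 16, 2017 — timely.
(2) the permitted window runs from June 16, 2017 + 5 = June 21, 2017 to June 16, 2017 + 25 = July 11, 2017; done June 22, 2017, which is between those dates.
(3) due by April 20, 2017 + 129 days = August 27, 2017; August 26, 2017 is within that limit.
(4) due by September 5, 2017 + 90 days = December 4, 2017; completed September 6, 2017, before the deadline.
(5) due by August 26, 2017 + 30 days = September 25, 2017; September 22, 2017 is within that limit.
(6) permitted from October 3, 2017 + 18 days = October 21, 2017 onward; done October 29, 2017 — permitted.
(7) the permitted window runs from November 5, 2017 + 8 = November 13, 2017 to November 5, 2017 + 38 = December 13, 2017; November 6, 2017 is 7 days too early.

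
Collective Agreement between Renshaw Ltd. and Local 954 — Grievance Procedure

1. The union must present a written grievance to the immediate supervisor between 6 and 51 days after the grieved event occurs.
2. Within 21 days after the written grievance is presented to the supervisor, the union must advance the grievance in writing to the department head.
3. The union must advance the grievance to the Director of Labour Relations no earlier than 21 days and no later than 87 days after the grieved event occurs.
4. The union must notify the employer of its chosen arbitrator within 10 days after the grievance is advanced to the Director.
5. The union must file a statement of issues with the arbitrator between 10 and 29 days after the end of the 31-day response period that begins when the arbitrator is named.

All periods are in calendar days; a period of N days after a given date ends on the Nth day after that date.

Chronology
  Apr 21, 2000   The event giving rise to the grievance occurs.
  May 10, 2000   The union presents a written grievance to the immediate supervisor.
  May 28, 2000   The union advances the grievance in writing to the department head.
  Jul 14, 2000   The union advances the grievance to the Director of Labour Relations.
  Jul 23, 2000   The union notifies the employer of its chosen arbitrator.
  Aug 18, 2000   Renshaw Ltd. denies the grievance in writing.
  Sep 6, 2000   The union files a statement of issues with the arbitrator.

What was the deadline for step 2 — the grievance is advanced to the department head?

Step 2 runs from May 10, 2000, when the written grievance is presented to the supervisor. 21 days after May 10, 2000 is May 31, 2000.

May 31, 2000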